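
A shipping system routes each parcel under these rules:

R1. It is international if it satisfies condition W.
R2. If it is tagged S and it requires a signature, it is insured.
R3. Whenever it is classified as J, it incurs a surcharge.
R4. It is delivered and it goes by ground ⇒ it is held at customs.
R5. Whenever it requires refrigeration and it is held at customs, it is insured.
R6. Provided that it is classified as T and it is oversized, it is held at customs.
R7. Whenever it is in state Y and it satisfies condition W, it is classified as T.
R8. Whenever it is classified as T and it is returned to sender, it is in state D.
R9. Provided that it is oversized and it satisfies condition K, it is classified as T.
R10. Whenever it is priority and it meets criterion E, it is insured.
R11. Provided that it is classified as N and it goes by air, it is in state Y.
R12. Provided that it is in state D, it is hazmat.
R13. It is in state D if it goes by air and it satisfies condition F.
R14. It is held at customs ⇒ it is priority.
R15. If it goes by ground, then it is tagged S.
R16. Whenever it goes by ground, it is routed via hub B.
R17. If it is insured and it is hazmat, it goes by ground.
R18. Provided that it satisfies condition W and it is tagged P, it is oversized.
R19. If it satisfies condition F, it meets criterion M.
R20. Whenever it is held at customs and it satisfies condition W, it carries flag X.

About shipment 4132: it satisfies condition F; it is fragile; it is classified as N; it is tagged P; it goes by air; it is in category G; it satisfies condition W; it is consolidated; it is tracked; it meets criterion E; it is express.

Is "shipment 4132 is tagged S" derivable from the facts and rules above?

Yes

By R11 (it is classified as N, it goes by air): it is in state Y.
By R13 (it goes by air, it satisfies condition F): it is in state D.
By R18 (it satisfies condition W, it is tagged P): it is oversized.
By R7 (it is in state Y, it satisfies condition W): it is classified as T.
By R12 (it is in state D): it is hazmat.
By R6 (it is classified as T, it is oversized): it is held at customs.
By R14 (it is held at customs): it is priority.
By R10 (it is priority, it meets criterion E): it is insured.
By R17 (it is insured, it is hazmat): it goes by ground.
By R15 (it goes by ground): it is tagged S.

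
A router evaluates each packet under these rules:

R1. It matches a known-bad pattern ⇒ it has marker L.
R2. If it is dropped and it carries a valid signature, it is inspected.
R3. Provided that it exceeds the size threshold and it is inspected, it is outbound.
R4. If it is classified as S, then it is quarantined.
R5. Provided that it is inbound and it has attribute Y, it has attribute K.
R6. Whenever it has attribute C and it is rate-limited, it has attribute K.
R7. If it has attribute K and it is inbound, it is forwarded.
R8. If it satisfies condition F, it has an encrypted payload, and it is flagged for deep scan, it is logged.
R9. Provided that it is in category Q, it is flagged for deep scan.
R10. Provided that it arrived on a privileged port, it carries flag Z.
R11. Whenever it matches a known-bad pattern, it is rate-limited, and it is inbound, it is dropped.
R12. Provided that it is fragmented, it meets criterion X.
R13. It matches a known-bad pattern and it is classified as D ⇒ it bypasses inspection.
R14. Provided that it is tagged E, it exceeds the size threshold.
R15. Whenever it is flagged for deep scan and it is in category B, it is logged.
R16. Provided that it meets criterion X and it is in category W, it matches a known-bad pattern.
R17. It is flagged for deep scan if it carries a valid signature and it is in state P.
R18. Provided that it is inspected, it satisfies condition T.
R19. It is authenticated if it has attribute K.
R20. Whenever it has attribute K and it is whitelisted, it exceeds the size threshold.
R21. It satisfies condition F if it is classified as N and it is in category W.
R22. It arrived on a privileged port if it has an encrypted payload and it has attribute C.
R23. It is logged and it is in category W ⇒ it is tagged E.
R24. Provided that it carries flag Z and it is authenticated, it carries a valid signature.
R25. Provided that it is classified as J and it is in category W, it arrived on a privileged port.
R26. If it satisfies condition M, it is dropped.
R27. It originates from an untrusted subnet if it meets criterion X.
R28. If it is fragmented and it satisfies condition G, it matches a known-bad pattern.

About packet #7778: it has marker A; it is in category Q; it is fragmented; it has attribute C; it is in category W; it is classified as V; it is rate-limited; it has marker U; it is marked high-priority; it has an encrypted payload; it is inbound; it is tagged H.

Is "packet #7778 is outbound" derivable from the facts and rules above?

Forward chaining from the given facts derives: has attribute K, is forwarded, is flagged for deep scan, meets criterion X, matches a known-bad pattern, is authenticated, arrived on a privileged port, originates from an untrusted subnet, has marker L, carries flag Z, is dropped, carries a valid signature, is inspected, satisfies condition T.
The only rule concluding "it is outbound" is R3, which needs "it exceeds the size threshold"; that is never established.

No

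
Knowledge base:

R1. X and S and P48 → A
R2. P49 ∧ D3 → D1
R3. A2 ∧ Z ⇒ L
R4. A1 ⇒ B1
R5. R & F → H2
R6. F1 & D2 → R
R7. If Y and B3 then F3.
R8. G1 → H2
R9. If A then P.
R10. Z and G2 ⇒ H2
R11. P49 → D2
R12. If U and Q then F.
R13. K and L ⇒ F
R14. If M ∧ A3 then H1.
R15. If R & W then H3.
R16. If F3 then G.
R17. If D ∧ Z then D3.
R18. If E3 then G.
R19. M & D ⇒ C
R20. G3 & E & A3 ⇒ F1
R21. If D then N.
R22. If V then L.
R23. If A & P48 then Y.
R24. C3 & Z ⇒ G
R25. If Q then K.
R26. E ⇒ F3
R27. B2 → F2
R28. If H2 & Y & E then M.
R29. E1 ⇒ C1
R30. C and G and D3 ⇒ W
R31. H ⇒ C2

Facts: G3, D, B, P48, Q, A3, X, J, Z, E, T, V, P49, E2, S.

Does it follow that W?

Yes

A  (by R1: X, S, P48)
D2  (by R11: P49)
D3  (by R17: D, Z)
F1  (by R20: G3, E, A3)
L  (by R22: V)
Y  (by R23: A, P48)
K  (by R25: Q)
F3  (by R26: E)
R  (by R6: F1, D2)
F  (by R13: K, L)
G  (by R16: F3)
H2  (by R5: R, F)
M  (by R28: H2, Y, E)
C  (by R19: M, D)
W  (by R30: C, G, D3)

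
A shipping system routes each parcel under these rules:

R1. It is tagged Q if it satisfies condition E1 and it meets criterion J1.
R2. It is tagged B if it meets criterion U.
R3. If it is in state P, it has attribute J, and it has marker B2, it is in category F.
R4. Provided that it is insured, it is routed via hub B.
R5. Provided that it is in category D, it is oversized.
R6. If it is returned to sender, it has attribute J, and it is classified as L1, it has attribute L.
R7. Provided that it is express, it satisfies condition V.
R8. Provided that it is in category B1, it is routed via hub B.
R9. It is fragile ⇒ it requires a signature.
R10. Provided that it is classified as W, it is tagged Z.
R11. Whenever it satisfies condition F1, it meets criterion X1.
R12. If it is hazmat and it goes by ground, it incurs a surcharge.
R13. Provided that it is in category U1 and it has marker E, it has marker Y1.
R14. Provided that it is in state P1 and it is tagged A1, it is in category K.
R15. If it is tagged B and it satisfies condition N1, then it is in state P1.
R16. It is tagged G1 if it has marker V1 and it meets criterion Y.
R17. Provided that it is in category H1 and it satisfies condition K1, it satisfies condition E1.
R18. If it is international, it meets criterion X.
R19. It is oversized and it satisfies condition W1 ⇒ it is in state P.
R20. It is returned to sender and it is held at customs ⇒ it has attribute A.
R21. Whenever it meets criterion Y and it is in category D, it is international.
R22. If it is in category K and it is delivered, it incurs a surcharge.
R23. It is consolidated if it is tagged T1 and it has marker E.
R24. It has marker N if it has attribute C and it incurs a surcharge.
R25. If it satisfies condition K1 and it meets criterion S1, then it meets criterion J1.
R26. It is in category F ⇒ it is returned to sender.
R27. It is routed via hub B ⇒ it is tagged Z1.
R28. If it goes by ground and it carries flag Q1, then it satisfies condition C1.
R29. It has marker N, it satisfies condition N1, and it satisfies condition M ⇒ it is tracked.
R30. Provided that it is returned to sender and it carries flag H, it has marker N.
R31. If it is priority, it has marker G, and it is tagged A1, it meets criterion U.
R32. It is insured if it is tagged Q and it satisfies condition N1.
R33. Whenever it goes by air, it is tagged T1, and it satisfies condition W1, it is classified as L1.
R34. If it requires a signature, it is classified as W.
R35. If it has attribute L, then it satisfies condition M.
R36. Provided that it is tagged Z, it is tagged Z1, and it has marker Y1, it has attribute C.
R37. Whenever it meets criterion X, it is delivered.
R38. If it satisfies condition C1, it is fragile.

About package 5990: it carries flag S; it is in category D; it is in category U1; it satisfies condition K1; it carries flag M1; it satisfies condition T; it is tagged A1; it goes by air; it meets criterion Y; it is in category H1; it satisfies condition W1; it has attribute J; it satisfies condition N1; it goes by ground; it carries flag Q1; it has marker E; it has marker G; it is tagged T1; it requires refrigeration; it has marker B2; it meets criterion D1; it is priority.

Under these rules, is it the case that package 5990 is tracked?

No

Forward chaining from the given facts derives: is oversized, has marker Y1, satisfies condition E1, is in state P, is international, is consolidated, satisfies condition C1, meets criterion U, is classified as L1, is fragile, is tagged B, is in category F, requires a signature, is in state P1, meets criterion X, is returned to sender, is classified as W, is delivered, has attribute L, is tagged Z, is in category K, incurs a surcharge, satisfies condition M.
The only rule concluding "it is tracked" is R29, which needs "it has marker N"; that is never established.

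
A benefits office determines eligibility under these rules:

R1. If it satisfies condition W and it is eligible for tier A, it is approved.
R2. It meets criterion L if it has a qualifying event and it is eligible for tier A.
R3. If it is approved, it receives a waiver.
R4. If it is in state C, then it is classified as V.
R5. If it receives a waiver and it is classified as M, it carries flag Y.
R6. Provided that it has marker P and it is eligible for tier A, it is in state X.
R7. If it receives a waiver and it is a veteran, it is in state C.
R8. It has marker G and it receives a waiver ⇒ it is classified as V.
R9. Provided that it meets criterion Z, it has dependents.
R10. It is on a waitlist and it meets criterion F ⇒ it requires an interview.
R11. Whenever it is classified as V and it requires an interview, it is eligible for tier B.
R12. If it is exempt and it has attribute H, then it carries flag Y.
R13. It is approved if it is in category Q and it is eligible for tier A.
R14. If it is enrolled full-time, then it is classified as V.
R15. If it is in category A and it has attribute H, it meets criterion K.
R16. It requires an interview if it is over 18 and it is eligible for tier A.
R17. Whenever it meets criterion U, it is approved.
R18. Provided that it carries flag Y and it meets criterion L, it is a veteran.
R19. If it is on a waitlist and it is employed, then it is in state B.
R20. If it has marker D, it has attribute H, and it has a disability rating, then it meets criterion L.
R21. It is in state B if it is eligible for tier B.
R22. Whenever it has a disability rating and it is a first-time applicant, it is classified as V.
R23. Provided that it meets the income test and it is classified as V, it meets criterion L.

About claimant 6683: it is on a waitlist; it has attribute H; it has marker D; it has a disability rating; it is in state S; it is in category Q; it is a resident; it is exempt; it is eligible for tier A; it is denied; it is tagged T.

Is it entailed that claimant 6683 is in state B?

Forward chaining from the given facts derives: carries flag Y, is approved, meets criterion L, receives a waiver, is a veteran, is in state C, is classified as V.
Rules concluding "it is in state B": R19 needs "it is employed"; R21 needs "it is eligible for tier B" — none of these are established.

No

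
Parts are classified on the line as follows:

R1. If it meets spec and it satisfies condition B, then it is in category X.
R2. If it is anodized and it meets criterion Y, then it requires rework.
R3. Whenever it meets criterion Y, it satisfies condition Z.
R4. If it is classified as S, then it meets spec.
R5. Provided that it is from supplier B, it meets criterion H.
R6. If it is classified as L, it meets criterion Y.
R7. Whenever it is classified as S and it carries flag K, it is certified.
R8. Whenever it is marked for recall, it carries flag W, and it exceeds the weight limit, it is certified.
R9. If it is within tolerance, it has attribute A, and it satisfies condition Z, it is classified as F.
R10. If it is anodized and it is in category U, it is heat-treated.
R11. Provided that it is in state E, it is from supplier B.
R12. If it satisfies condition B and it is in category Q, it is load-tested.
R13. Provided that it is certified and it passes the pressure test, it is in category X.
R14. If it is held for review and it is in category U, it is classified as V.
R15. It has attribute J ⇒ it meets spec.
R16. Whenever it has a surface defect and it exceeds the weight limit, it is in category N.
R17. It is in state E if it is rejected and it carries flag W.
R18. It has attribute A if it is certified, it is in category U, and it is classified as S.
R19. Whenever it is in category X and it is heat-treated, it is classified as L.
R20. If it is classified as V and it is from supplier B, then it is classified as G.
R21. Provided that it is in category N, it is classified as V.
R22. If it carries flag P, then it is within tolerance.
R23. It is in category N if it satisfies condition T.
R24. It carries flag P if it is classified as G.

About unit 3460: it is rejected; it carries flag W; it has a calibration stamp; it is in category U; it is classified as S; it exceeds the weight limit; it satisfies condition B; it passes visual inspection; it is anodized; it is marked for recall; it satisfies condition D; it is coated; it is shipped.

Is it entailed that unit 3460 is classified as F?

Forward chaining from the given facts derives: meets spec, is certified, is heat-treated, is in state E, has attribute A, is in category X, is from supplier B, is classified as L, meets criterion H, meets criterion Y, requires rework, satisfies condition Z.
The only rule concluding "it is classified as F" is R9, which needs "it is within tolerance"; that is never established.

No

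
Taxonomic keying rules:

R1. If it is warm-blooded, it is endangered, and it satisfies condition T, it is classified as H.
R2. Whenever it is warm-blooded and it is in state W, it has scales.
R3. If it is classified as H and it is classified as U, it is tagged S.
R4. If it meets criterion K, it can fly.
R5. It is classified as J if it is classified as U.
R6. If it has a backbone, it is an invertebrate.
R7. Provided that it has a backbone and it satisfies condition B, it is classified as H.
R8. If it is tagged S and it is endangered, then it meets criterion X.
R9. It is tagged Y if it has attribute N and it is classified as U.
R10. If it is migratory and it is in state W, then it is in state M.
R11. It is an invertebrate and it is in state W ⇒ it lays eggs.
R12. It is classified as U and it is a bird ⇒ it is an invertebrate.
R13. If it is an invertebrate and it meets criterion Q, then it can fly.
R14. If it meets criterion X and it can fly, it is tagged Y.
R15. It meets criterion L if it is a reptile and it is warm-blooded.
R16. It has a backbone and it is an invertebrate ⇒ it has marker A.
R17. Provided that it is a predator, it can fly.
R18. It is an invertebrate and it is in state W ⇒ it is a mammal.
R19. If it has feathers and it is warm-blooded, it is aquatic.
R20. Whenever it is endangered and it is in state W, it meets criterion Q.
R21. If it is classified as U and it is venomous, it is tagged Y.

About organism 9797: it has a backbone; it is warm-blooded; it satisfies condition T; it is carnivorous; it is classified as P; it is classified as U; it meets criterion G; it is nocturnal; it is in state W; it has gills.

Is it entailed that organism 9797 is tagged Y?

Forward chaining from the given facts derives: has scales, is classified as J, is an invertebrate, lays eggs, has marker A, is a mammal.
Rules concluding "it is tagged Y": R9 needs "it has attribute N"; R14 needs "it meets criterion X"; R21 needs "it is venomous" — none of these are established.

No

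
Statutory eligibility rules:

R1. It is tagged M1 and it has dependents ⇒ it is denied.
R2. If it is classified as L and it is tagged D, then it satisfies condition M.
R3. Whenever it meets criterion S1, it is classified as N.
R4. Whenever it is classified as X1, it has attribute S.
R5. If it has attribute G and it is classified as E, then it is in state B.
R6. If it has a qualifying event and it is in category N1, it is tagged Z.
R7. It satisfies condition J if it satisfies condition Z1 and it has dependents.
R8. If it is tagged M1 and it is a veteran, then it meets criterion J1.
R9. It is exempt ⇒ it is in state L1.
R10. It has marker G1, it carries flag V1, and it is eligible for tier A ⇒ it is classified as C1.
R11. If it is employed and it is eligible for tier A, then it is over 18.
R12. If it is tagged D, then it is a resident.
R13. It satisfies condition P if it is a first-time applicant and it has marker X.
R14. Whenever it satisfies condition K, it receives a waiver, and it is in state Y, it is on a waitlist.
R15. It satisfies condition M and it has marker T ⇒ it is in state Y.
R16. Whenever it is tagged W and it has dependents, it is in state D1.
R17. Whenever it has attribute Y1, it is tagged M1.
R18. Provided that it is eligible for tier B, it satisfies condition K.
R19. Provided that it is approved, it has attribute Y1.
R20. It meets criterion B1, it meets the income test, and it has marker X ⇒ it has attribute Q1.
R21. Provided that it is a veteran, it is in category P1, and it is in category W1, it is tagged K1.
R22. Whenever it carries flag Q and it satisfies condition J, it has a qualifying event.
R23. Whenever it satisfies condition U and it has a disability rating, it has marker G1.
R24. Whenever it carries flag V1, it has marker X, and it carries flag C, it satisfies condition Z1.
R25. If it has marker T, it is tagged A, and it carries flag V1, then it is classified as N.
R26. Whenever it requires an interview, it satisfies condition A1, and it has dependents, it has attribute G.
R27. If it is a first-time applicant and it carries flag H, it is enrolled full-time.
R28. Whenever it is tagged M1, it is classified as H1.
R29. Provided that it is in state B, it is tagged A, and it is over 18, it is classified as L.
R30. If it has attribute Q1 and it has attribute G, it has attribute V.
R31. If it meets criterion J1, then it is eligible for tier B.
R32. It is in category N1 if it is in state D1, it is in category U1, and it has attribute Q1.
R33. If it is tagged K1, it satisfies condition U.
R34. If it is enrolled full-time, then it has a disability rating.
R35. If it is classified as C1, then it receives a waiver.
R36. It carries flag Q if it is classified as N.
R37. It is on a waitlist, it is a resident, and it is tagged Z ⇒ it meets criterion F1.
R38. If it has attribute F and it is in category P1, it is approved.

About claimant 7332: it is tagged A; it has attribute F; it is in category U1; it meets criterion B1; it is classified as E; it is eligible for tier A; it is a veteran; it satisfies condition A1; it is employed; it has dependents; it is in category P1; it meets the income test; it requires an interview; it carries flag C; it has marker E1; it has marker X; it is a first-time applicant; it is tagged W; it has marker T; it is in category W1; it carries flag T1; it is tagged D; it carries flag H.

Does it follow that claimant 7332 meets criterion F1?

No

Forward chaining from the given facts derives: is over 18, is a resident, satisfies condition P, is in state D1, has attribute Q1, is tagged K1, has attribute G, is enrolled full-time, has attribute V, is in category N1, satisfies condition U, has a disability rating, is approved, is in state B, has attribute Y1, has marker G1, is classified as L, satisfies condition M, is in state Y, is tagged M1, is classified as H1, is denied, meets criterion J1, is eligible for tier B, satisfies condition K.
The only rule concluding "it meets criterion F1" is R37, which needs "it is on a waitlist"; that is never established.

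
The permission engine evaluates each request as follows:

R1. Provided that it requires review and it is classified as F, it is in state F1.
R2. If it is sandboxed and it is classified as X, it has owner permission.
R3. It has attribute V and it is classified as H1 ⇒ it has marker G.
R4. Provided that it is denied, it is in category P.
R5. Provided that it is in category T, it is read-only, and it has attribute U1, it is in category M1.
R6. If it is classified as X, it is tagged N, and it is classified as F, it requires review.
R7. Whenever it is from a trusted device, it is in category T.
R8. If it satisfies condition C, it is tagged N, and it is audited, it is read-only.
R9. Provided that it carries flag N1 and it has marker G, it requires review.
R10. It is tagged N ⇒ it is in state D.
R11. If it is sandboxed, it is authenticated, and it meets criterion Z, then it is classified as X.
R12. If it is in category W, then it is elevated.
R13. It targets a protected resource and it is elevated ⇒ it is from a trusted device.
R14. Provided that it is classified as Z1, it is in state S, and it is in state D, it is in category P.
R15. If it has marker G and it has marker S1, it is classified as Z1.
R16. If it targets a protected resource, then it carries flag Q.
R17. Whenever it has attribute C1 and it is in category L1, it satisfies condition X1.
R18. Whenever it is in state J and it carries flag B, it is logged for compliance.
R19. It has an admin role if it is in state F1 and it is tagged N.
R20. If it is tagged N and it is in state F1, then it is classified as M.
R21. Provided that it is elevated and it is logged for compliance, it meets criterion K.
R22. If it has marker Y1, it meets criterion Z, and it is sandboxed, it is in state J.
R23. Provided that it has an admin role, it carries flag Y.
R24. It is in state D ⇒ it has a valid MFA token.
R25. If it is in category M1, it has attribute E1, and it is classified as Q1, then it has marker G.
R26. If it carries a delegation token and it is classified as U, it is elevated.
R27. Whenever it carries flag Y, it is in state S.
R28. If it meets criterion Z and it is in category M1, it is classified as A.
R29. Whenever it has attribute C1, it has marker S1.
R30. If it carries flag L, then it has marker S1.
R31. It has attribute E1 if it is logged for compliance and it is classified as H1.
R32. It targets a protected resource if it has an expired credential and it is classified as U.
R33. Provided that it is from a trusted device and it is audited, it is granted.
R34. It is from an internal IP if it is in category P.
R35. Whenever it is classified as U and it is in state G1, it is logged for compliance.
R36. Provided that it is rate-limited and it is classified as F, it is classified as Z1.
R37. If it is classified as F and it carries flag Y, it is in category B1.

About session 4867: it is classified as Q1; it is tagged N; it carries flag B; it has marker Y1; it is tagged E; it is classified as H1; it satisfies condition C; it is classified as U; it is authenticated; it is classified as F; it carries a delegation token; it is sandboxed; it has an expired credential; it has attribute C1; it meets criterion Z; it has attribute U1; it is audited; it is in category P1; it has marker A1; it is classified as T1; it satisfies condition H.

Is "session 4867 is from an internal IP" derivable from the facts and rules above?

By R8 (it satisfies condition C, it is tagged N, it is audited): it is read-only.
By R10 (it is tagged N): it is in state D.
By R11 (it is sandboxed, it is authenticated, it meets criterion Z): it is classified as X.
By R22 (it has marker Y1, it meets criterion Z, it is sandboxed): it is in state J.
By R26 (it carries a delegation token, it is classified as U): it is elevated.
By R29 (it has attribute C1): it has marker S1.
By R32 (it has an expired credential, it is classified as U): it targets a protected resource.
By R6 (it is classified as X, it is tagged N, it is classified as F): it requires review.
By R13 (it targets a protected resource, it is elevated): it is from a trusted device.
By R18 (it is in state J, it carries flag B): it is logged for compliance.
By R31 (it is logged for compliance, it is classified as H1): it has attribute E1.
By R1 (it requires review, it is classified as F): it is in state F1.
By R7 (it is from a trusted device): it is in category T.
By R19 (it is in state F1, it is tagged N): it has an admin role.
By R23 (it has an admin role): it carries flag Y.
By R27 (it carries flag Y): it is in state S.
By R5 (it is in category T, it is read-only, it has attribute U1): it is in category M1.
By R25 (it is in category M1, it has attribute E1, it is classified as Q1): it has marker G.
By R15 (it has marker G, it has marker S1): it is classified as Z1.
By R14 (it is classified as Z1, it is in state S, it is in state D): it is in category P.
By R34 (it is in category P): it is from an internal IP.

Yes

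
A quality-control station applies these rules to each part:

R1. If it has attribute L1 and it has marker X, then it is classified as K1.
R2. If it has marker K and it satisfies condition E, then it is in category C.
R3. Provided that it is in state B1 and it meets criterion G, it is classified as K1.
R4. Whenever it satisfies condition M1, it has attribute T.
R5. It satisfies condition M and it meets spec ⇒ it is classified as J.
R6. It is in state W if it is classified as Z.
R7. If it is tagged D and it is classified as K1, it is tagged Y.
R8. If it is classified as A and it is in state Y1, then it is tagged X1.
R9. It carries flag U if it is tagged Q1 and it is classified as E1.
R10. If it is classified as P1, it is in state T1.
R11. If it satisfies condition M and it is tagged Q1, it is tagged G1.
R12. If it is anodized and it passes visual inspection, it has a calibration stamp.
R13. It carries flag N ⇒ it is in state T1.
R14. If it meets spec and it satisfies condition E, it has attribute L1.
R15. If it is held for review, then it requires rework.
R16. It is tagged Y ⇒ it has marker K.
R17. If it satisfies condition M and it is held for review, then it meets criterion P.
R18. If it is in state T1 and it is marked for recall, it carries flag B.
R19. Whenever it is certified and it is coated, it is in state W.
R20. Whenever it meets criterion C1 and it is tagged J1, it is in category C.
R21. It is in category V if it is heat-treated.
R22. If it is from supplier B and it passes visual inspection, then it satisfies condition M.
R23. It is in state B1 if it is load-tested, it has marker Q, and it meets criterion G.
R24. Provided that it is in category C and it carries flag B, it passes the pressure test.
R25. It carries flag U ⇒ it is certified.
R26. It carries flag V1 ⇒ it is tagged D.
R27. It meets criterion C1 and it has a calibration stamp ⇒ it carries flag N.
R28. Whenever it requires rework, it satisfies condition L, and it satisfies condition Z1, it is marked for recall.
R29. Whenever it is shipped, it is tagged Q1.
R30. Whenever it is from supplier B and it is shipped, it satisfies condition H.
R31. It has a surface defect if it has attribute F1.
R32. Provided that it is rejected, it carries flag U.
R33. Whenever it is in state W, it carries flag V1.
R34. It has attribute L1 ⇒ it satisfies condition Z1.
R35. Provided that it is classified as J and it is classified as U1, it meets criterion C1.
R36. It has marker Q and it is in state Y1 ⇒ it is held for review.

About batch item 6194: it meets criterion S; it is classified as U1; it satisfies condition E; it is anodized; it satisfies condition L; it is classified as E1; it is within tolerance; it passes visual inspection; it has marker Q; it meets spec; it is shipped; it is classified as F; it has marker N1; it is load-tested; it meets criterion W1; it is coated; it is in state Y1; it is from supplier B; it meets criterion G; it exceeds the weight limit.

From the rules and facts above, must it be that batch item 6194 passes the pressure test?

Yes

By R12 (it is anodized, it passes visual inspection): it has a calibration stamp.
By R14 (it meets spec, it satisfies condition E): it has attribute L1.
By R22 (it is from supplier B, it passes visual inspection): it satisfies condition M.
By R23 (it is load-tested, it has marker Q, it meets criterion G): it is in state B1.
By R29 (it is shipped): it is tagged Q1.
By R34 (it has attribute L1): it satisfies condition Z1.
By R36 (it has marker Q, it is in state Y1): it is held for review.
By R3 (it is in state B1, it meets criterion G): it is classified as K1.
By R5 (it satisfies condition M, it meets spec): it is classified as J.
By R9 (it is tagged Q1, it is classified as E1): it carries flag U.
By R15 (it is held for review): it requires rework.
By R25 (it carries flag U): it is certified.
By R28 (it requires rework, it satisfies condition L, it satisfies condition Z1): it is marked for recall.
By R35 (it is classified as J, it is classified as U1): it meets criterion C1.
By R19 (it is certified, it is coated): it is in state W.
By R27 (it meets criterion C1, it has a calibration stamp): it carries flag N.
By R33 (it is in state W): it carries flag V1.
By R13 (it carries flag N): it is in state T1.
By R18 (it is in state T1, it is marked for recall): it carries flag B.
By R26 (it carries flag V1): it is tagged D.
By R7 (it is tagged D, it is classified as K1): it is tagged Y.
By R16 (it is tagged Y): it has marker K.
By R2 (it has marker K, it satisfies condition E): it is in category C.
By R24 (it is in category C, it carries flag B): it passes the pressure test.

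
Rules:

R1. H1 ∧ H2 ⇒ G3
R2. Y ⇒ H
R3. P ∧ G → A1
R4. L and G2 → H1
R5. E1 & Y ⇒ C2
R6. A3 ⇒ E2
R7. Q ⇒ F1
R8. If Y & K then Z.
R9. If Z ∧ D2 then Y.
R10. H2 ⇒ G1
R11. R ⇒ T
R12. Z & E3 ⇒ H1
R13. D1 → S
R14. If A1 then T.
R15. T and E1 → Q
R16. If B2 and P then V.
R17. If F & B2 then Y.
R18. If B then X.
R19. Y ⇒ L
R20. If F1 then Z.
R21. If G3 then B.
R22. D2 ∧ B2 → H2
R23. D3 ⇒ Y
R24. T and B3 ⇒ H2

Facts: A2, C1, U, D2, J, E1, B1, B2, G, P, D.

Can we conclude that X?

No

Forward chaining from the given facts derives: A1, T, Q, V, H2, F1, G1, Z, Y, L, H, C2.
The only rule concluding X is R18, which needs B; that is never established.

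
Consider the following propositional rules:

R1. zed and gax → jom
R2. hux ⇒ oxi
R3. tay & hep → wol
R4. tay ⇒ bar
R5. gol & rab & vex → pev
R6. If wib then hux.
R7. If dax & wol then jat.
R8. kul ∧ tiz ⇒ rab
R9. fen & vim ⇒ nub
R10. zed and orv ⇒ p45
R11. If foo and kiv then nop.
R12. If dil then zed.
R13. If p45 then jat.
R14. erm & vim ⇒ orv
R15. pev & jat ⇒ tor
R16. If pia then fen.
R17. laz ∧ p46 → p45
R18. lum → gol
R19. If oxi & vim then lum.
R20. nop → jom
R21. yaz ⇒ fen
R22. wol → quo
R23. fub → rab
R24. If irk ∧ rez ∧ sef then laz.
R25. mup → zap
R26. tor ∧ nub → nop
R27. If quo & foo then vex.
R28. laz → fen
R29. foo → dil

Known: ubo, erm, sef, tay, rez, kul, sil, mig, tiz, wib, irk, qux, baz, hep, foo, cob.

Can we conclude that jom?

No

Forward chaining from the given facts derives: wol, bar, hux, rab, quo, laz, vex, fen, dil, oxi, zed.
Rules concluding jom: R1 needs gax; R20 needs nop — none of these are established.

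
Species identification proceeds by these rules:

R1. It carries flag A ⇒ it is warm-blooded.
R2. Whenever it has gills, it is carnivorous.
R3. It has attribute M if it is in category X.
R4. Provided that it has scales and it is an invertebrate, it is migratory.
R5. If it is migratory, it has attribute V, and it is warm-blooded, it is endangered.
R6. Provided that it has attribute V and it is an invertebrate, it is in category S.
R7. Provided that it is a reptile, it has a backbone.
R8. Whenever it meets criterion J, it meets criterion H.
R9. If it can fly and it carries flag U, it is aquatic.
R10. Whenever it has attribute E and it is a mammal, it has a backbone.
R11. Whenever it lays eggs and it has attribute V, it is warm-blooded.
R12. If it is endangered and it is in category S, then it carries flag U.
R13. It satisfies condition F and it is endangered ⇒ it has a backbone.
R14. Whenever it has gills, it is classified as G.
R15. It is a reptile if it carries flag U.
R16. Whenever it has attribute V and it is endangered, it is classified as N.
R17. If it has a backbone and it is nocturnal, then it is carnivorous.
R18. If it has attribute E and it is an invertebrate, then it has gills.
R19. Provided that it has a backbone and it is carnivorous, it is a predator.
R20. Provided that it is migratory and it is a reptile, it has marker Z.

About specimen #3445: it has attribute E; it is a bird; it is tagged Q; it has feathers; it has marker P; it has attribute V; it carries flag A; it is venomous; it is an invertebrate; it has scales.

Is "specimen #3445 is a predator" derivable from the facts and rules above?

Yes

By R1 (it carries flag A): it is warm-blooded.
By R4 (it has scales, it is an invertebrate): it is migratory.
By R5 (it is migratory, it has attribute V, it is warm-blooded): it is endangered.
By R6 (it has attribute V, it is an invertebrate): it is in category S.
By R12 (it is endangered, it is in category S): it carries flag U.
By R15 (it carries flag U): it is a reptile.
By R18 (it has attribute E, it is an invertebrate): it has gills.
By R2 (it has gills): it is carnivorous.
By R7 (it is a reptile): it has a backbone.
By R19 (it has a backbone, it is carnivorous): it is a predator.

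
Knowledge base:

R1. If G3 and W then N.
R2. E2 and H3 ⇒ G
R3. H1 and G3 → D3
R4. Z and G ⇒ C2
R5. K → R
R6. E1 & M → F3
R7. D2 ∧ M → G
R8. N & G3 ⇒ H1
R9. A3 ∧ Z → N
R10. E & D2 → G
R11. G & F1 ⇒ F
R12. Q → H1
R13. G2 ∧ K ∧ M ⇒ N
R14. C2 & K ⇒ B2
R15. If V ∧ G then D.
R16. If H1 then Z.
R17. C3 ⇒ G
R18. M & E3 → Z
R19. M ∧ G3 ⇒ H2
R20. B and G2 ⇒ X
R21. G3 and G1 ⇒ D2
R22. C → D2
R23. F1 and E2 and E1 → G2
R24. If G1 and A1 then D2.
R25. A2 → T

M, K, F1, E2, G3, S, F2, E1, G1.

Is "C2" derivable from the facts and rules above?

Yes

D2  (by R21: G3, G1)
G2  (by R23: F1, E2, E1)
G  (by R7: D2, M)
N  (by R13: G2, K, M)
H1  (by R8: N, G3)
Z  (by R16: H1)
C2  (by R4: Z, G)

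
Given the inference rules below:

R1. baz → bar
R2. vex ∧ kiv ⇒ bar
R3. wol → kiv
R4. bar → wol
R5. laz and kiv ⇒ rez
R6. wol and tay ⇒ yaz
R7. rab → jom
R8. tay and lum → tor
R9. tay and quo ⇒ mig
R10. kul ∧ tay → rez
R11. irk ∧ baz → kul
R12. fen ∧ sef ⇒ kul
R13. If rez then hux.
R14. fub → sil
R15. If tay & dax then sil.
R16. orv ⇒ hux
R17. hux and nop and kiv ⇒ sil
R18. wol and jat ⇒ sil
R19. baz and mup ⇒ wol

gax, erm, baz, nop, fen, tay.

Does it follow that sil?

Forward chaining from the given facts derives: bar, wol, yaz, kiv.
Rules concluding sil: R14 needs fub; R15 needs dax; R17 needs hux; R18 needs jat — none of these are established.

No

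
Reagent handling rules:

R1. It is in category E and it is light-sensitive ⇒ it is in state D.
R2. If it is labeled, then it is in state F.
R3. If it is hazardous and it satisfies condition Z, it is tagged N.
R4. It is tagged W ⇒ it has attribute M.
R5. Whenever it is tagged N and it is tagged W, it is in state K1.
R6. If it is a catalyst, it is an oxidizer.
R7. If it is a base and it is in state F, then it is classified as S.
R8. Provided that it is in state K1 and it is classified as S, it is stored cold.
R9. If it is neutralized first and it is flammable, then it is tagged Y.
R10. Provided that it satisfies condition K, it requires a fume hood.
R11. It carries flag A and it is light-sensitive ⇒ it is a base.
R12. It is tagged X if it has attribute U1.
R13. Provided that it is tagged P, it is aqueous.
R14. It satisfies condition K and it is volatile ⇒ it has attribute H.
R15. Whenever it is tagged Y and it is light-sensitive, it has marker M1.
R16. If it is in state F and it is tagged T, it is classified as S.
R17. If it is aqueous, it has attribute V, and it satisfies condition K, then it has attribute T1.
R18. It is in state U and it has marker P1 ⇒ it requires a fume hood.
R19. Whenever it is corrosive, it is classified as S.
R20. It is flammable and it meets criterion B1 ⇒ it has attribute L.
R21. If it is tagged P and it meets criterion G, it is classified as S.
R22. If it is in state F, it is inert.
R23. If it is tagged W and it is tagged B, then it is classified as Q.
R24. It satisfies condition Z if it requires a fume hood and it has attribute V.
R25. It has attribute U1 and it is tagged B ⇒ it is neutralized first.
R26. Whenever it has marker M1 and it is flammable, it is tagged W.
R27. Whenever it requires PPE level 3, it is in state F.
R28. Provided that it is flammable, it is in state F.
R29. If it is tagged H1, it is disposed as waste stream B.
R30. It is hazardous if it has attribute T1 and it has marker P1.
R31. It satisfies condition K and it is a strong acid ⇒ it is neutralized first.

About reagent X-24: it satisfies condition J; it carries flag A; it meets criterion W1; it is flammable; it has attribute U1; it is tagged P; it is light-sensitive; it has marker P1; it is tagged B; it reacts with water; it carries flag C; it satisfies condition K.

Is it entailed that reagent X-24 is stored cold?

No

Forward chaining from the given facts derives: requires a fume hood, is a base, is tagged X, is aqueous, is neutralized first, is in state F, is classified as S, is tagged Y, has marker M1, is inert, is tagged W, has attribute M, is classified as Q.
The only rule concluding "it is stored cold" is R8, which needs "it is in state K1"; that is never established.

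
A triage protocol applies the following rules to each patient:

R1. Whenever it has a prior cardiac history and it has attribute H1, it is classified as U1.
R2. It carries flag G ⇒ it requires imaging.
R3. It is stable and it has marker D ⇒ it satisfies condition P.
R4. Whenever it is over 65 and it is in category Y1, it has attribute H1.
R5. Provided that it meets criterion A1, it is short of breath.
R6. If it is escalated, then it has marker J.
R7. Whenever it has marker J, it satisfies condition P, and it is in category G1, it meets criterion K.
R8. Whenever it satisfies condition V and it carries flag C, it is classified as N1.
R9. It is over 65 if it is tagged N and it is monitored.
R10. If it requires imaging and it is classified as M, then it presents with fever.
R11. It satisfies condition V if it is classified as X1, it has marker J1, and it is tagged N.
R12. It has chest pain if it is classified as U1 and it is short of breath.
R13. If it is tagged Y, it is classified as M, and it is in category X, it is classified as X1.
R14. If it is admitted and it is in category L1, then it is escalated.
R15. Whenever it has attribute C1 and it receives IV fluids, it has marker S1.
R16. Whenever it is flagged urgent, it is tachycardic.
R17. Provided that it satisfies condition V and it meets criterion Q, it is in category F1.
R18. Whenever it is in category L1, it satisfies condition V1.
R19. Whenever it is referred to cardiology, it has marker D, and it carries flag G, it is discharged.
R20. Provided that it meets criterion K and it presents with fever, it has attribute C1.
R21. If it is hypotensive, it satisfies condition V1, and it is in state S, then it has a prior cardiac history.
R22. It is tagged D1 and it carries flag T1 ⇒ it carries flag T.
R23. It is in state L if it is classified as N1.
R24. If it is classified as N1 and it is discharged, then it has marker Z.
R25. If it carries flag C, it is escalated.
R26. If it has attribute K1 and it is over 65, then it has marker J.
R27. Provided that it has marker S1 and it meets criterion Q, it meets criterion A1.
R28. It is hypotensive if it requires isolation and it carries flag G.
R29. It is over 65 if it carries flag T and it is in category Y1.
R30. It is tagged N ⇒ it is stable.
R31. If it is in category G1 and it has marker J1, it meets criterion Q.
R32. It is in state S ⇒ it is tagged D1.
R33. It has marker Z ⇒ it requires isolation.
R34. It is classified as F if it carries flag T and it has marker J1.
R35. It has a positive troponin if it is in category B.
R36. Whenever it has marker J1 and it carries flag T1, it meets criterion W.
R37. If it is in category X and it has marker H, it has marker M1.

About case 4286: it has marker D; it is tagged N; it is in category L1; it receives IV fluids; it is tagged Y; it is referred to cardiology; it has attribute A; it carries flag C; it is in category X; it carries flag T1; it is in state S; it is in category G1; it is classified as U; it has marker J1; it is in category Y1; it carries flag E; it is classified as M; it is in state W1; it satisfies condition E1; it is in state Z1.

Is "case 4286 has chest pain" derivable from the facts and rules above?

No

Forward chaining from the given facts derives: is classified as X1, satisfies condition V1, is escalated, is stable, meets criterion Q, is tagged D1, meets criterion W, satisfies condition P, has marker J, meets criterion K, satisfies condition V, is in category F1, carries flag T, is over 65, is classified as F, has attribute H1, is classified as N1, is in state L.
The only rule concluding "it has chest pain" is R12, which needs "it is classified as U1"; that is never established.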